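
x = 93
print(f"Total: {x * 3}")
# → Total: 279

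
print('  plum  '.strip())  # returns plum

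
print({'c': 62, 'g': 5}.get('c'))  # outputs 62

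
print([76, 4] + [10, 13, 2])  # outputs [76, 4, 10, 13, 2]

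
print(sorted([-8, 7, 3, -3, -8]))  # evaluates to [-8, -8, -3, 3, 7]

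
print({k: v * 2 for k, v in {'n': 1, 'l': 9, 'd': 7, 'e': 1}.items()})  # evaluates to {'n': 2, 'l': 18, 'd': 14, 'e': 2}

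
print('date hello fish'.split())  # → ['date', 'hello', 'fish']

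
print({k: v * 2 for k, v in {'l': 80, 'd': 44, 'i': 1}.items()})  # {'l': 160, 'd': 88, 'i': 2}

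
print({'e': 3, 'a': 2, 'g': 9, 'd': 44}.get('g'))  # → 9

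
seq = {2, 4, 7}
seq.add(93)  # {2, 4, 7, 93}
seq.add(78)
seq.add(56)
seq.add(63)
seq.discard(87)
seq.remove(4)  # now {2, 7, 56, 63, 78, 93}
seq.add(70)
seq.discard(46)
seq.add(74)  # {2, 7, 56, 63, 70, 74, 78, 93}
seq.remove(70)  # {2, 7, 56, 63, 74, 78, 93}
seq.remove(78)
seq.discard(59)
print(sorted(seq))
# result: [2, 7, 56, 63, 74, 93]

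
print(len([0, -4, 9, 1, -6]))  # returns 5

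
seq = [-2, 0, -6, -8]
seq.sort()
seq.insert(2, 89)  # [-8, -6, 89, -2, 0]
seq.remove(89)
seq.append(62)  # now [-8, -6, -2, 0, 62]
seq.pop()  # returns 62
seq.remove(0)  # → [-8, -6, -2]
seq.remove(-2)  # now [-8, -6]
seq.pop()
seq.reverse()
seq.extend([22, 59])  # [-8, 22, 59]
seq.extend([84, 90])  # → [-8, 22, 59, 84, 90]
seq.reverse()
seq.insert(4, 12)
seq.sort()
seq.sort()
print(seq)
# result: [-8, 12, 22, 59, 84, 90]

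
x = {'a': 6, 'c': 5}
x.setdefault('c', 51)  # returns 5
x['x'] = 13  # {'a': 6, 'c': 5, 'x': 13}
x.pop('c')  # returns 5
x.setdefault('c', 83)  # 83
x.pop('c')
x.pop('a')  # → 6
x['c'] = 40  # {'x': 13, 'c': 40}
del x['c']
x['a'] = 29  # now {'x': 13, 'a': 29}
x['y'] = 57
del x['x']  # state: {'a': 29, 'y': 57}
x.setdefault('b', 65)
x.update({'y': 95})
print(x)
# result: {'a': 29, 'y': 95, 'b': 65}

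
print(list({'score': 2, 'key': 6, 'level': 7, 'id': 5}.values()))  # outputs [2, 6, 7, 5]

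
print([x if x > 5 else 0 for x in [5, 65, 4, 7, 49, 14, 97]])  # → [0, 65, 0, 7, 49, 14, 97]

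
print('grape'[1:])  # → rape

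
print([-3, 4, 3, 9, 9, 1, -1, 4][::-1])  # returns [4, -1, 1, 9, 9, 3, 4, -3]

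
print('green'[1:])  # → reen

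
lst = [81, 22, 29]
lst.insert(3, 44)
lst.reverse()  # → [44, 29, 22, 81]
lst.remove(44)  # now [29, 22, 81]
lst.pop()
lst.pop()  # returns 22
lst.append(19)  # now [29, 19]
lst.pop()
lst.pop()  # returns 29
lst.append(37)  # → [37]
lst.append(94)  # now [37, 94]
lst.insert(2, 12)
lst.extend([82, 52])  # [37, 94, 12, 82, 52]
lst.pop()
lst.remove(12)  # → [37, 94, 82]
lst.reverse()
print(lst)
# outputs [82, 94, 37]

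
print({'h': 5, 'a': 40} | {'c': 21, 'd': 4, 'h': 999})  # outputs {'h': 999, 'a': 40, 'c': 21, 'd': 4}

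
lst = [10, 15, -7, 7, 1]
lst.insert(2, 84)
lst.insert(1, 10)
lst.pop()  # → 1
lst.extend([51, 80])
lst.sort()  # [-7, 7, 10, 10, 15, 51, 80, 84]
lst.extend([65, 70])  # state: [-7, 7, 10, 10, 15, 51, 80, 84, 65, 70]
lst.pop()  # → 70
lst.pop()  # 65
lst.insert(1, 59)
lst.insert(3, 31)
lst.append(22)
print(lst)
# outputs [-7, 59, 7, 31, 10, 10, 15, 51, 80, 84, 22]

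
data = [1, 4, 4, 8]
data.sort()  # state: [1, 4, 4, 8]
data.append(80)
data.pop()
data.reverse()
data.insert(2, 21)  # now [8, 4, 21, 4, 1]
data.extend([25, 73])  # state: [8, 4, 21, 4, 1, 25, 73]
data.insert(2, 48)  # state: [8, 4, 48, 21, 4, 1, 25, 73]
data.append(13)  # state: [8, 4, 48, 21, 4, 1, 25, 73, 13]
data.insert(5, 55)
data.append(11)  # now [8, 4, 48, 21, 4, 55, 1, 25, 73, 13, 11]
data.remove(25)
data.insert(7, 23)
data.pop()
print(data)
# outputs [8, 4, 48, 21, 4, 55, 1, 23, 73, 13]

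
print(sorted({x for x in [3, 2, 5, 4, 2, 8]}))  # [2, 3, 4, 5, 8]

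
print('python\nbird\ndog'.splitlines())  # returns ['python', 'bird', 'dog']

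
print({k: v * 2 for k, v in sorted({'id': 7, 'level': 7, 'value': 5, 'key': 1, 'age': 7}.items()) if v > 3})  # {'age': 14, 'id': 14, 'level': 14, 'value': 10}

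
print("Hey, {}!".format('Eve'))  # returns Hey, Eve!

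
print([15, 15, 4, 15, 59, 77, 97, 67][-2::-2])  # [97, 59, 4, 15]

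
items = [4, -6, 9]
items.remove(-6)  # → [4, 9]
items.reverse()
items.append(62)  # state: [9, 4, 62]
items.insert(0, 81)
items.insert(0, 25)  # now [25, 81, 9, 4, 62]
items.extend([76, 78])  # [25, 81, 9, 4, 62, 76, 78]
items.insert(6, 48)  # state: [25, 81, 9, 4, 62, 76, 48, 78]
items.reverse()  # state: [78, 48, 76, 62, 4, 9, 81, 25]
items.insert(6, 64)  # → [78, 48, 76, 62, 4, 9, 64, 81, 25]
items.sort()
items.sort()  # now [4, 9, 25, 48, 62, 64, 76, 78, 81]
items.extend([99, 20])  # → [4, 9, 25, 48, 62, 64, 76, 78, 81, 99, 20]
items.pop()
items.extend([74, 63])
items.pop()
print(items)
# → [4, 9, 25, 48, 62, 64, 76, 78, 81, 99, 74]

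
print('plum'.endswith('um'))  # True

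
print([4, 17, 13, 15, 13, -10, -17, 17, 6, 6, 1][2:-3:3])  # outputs [13, -10]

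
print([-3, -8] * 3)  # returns [-3, -8, -3, -8, -3, -8]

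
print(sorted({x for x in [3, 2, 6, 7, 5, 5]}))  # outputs [2, 3, 5, 6, 7]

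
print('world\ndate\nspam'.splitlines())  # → ['world', 'date', 'spam']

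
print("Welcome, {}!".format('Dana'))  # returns Welcome, Dana!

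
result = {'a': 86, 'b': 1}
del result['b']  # {'a': 86}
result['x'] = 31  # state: {'a': 86, 'x': 31}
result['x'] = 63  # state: {'a': 86, 'x': 63}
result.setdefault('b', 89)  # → 89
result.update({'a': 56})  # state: {'a': 56, 'x': 63, 'b': 89}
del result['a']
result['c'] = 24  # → {'x': 63, 'b': 89, 'c': 24}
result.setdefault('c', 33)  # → 24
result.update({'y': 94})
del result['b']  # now {'x': 63, 'c': 24, 'y': 94}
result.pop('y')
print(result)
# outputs {'x': 63, 'c': 24}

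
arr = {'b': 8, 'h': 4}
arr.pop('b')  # 8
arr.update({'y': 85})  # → {'h': 4, 'y': 85}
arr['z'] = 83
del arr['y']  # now {'h': 4, 'z': 83}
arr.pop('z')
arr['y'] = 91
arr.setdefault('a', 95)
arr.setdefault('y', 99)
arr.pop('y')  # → 91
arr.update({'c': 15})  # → {'h': 4, 'a': 95, 'c': 15}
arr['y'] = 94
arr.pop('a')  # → 95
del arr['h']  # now {'c': 15, 'y': 94}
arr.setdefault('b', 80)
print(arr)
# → {'c': 15, 'y': 94, 'b': 80}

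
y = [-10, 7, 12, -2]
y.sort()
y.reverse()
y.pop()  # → -10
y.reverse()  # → [-2, 7, 12]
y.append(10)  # [-2, 7, 12, 10]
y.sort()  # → [-2, 7, 10, 12]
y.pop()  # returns 12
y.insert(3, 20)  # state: [-2, 7, 10, 20]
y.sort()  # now [-2, 7, 10, 20]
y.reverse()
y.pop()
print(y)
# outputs [20, 10, 7]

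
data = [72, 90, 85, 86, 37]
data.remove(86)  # [72, 90, 85, 37]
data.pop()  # 37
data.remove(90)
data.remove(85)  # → [72]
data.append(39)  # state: [72, 39]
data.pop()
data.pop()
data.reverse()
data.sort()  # []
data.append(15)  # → [15]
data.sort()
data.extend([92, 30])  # [15, 92, 30]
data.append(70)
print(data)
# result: [15, 92, 30, 70]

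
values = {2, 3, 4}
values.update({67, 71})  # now {2, 3, 4, 67, 71}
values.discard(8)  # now {2, 3, 4, 67, 71}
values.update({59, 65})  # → {2, 3, 4, 59, 65, 67, 71}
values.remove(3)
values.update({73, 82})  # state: {2, 4, 59, 65, 67, 71, 73, 82}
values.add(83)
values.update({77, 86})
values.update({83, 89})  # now {2, 4, 59, 65, 67, 71, 73, 77, 82, 83, 86, 89}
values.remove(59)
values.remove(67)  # {2, 4, 65, 71, 73, 77, 82, 83, 86, 89}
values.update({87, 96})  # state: {2, 4, 65, 71, 73, 77, 82, 83, 86, 87, 89, 96}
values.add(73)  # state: {2, 4, 65, 71, 73, 77, 82, 83, 86, 87, 89, 96}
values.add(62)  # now {2, 4, 62, 65, 71, 73, 77, 82, 83, 86, 87, 89, 96}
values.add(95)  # {2, 4, 62, 65, 71, 73, 77, 82, 83, 86, 87, 89, 95, 96}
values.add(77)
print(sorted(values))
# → [2, 4, 62, 65, 71, 73, 77, 82, 83, 86, 87, 89, 95, 96]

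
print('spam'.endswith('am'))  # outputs True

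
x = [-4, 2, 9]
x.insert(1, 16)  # [-4, 16, 2, 9]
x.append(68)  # [-4, 16, 2, 9, 68]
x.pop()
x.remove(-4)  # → [16, 2, 9]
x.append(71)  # [16, 2, 9, 71]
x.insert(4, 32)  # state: [16, 2, 9, 71, 32]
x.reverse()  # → [32, 71, 9, 2, 16]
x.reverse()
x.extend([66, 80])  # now [16, 2, 9, 71, 32, 66, 80]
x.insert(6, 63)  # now [16, 2, 9, 71, 32, 66, 63, 80]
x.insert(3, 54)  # [16, 2, 9, 54, 71, 32, 66, 63, 80]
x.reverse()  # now [80, 63, 66, 32, 71, 54, 9, 2, 16]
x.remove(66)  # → [80, 63, 32, 71, 54, 9, 2, 16]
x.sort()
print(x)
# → [2, 9, 16, 32, 54, 63, 71, 80]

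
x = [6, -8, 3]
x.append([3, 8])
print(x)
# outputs [6, -8, 3, [3, 8]]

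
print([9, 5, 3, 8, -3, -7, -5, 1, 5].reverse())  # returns None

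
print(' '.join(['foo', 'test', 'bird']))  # foo test bird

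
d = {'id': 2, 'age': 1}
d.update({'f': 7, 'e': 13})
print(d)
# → {'id': 2, 'age': 1, 'f': 7, 'e': 13}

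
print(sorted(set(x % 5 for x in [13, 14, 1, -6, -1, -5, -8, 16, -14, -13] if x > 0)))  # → [1, 3, 4]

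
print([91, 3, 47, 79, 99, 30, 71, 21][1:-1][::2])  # [3, 79, 30]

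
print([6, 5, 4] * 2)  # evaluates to [6, 5, 4, 6, 5, 4]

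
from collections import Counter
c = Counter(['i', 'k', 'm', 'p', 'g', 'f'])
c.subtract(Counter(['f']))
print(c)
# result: Counter({'i': 1, 'k': 1, 'm': 1, 'p': 1, 'g': 1, 'f': 0})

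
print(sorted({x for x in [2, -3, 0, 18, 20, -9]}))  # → [-9, -3, 0, 2, 18, 20]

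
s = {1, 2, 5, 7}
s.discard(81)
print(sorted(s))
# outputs [1, 2, 5, 7]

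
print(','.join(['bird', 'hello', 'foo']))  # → bird,hello,foo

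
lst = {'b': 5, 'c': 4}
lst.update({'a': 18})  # {'b': 5, 'c': 4, 'a': 18}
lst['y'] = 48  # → {'b': 5, 'c': 4, 'a': 18, 'y': 48}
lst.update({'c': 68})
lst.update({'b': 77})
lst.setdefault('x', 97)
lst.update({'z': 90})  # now {'b': 77, 'c': 68, 'a': 18, 'y': 48, 'x': 97, 'z': 90}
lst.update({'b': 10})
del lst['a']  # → {'b': 10, 'c': 68, 'y': 48, 'x': 97, 'z': 90}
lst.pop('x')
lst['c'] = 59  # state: {'b': 10, 'c': 59, 'y': 48, 'z': 90}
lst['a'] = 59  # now {'b': 10, 'c': 59, 'y': 48, 'z': 90, 'a': 59}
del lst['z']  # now {'b': 10, 'c': 59, 'y': 48, 'a': 59}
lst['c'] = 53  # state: {'b': 10, 'c': 53, 'y': 48, 'a': 59}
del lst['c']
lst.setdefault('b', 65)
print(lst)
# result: {'b': 10, 'y': 48, 'a': 59}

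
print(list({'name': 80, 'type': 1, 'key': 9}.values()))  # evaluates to [80, 1, 9]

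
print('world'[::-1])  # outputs dlrow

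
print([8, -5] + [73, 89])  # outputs [8, -5, 73, 89]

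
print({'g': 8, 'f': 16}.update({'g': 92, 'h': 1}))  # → None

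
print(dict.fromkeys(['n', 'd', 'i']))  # {'n': None, 'd': None, 'i': None}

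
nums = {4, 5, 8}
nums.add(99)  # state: {4, 5, 8, 99}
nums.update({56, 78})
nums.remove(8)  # {4, 5, 56, 78, 99}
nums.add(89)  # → {4, 5, 56, 78, 89, 99}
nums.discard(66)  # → {4, 5, 56, 78, 89, 99}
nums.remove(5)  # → {4, 56, 78, 89, 99}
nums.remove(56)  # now {4, 78, 89, 99}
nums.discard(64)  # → {4, 78, 89, 99}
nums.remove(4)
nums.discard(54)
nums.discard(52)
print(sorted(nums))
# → [78, 89, 99]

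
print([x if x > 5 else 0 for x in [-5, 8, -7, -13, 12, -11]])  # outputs [0, 8, 0, 0, 12, 0]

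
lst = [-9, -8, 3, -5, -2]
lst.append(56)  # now [-9, -8, 3, -5, -2, 56]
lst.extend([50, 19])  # [-9, -8, 3, -5, -2, 56, 50, 19]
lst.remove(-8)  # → [-9, 3, -5, -2, 56, 50, 19]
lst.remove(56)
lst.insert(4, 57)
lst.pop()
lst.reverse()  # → [50, 57, -2, -5, 3, -9]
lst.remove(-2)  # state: [50, 57, -5, 3, -9]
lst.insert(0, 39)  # [39, 50, 57, -5, 3, -9]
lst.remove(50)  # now [39, 57, -5, 3, -9]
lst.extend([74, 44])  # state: [39, 57, -5, 3, -9, 74, 44]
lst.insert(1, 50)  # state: [39, 50, 57, -5, 3, -9, 74, 44]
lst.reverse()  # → [44, 74, -9, 3, -5, 57, 50, 39]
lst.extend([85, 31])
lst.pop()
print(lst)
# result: [44, 74, -9, 3, -5, 57, 50, 39, 85]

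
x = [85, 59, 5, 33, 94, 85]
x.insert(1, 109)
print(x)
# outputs [85, 109, 59, 5, 33, 94, 85]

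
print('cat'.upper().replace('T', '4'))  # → CA4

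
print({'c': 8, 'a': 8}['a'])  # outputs 8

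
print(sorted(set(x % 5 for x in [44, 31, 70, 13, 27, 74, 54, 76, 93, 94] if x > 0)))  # [0, 1, 2, 3, 4]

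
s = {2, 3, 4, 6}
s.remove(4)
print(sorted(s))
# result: [2, 3, 6]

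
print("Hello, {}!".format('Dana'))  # Hello, Dana!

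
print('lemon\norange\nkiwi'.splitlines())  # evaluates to ['lemon', 'orange', 'kiwi']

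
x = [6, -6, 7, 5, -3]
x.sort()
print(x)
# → [-6, -3, 5, 6, 7]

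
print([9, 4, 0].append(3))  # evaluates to None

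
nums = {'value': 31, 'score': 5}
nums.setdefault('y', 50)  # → 50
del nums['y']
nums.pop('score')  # 5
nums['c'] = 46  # {'value': 31, 'c': 46}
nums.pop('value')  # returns 31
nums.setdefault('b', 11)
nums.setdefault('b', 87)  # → 11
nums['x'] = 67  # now {'c': 46, 'b': 11, 'x': 67}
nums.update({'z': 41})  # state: {'c': 46, 'b': 11, 'x': 67, 'z': 41}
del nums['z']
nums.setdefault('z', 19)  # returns 19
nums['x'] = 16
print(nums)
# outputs {'c': 46, 'b': 11, 'x': 16, 'z': 19}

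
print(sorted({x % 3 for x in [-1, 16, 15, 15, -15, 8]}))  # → [0, 1, 2]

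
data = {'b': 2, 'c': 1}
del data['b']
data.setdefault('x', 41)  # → 41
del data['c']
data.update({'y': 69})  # {'x': 41, 'y': 69}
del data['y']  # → {'x': 41}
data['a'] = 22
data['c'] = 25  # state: {'x': 41, 'a': 22, 'c': 25}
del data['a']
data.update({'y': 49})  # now {'x': 41, 'c': 25, 'y': 49}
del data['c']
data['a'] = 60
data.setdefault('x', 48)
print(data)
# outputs {'x': 41, 'y': 49, 'a': 60}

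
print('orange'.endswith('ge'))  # True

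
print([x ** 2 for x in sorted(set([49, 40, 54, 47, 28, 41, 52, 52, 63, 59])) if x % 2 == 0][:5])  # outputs [784, 1600, 2704, 2916]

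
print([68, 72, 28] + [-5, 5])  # [68, 72, 28, -5, 5]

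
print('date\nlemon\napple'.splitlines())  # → ['date', 'lemon', 'apple']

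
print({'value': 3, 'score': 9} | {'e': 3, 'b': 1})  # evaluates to {'value': 3, 'score': 9, 'e': 3, 'b': 1}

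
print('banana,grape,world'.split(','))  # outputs ['banana', 'grape', 'world']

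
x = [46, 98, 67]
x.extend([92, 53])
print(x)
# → [46, 98, 67, 92, 53]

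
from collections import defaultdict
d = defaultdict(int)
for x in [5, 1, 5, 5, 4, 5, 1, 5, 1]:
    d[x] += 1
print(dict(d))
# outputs {5: 5, 1: 3, 4: 1}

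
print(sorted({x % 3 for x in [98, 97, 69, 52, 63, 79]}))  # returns [0, 1, 2]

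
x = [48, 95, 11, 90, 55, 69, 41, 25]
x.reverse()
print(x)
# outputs [25, 41, 69, 55, 90, 11, 95, 48]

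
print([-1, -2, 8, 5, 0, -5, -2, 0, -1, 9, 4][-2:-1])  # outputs [9]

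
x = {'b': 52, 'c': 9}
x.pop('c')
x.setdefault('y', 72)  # 72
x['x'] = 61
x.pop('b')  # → 52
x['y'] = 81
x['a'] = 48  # {'y': 81, 'x': 61, 'a': 48}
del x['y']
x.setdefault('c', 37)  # 37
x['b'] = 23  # {'x': 61, 'a': 48, 'c': 37, 'b': 23}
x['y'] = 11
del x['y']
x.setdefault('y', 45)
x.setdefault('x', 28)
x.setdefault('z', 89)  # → 89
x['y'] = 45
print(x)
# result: {'x': 61, 'a': 48, 'c': 37, 'b': 23, 'y': 45, 'z': 89}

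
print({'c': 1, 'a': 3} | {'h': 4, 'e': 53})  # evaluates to {'c': 1, 'a': 3, 'h': 4, 'e': 53}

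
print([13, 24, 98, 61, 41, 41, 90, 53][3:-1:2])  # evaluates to [61, 41]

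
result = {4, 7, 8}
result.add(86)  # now {4, 7, 8, 86}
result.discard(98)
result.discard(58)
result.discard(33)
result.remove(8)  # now {4, 7, 86}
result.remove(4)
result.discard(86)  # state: {7}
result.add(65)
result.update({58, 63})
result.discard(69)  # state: {7, 58, 63, 65}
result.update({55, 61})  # {7, 55, 58, 61, 63, 65}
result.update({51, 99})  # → {7, 51, 55, 58, 61, 63, 65, 99}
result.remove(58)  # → {7, 51, 55, 61, 63, 65, 99}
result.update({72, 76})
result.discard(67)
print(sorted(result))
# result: [7, 51, 55, 61, 63, 65, 72, 76, 99]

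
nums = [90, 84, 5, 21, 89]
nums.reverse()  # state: [89, 21, 5, 84, 90]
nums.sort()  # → [5, 21, 84, 89, 90]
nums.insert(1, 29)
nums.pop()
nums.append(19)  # [5, 29, 21, 84, 89, 19]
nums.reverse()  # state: [19, 89, 84, 21, 29, 5]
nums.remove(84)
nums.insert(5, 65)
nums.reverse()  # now [65, 5, 29, 21, 89, 19]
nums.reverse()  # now [19, 89, 21, 29, 5, 65]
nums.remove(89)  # [19, 21, 29, 5, 65]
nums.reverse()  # [65, 5, 29, 21, 19]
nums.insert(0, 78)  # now [78, 65, 5, 29, 21, 19]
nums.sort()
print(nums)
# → [5, 19, 21, 29, 65, 78]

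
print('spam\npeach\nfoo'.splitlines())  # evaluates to ['spam', 'peach', 'foo']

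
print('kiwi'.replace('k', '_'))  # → _iwi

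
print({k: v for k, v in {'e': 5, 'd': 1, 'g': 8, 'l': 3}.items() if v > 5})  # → {'g': 8}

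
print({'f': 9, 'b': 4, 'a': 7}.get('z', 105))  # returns 105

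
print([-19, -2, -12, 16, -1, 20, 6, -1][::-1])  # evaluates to [-1, 6, 20, -1, 16, -12, -2, -19]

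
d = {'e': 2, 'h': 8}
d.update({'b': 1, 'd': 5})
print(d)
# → {'e': 2, 'h': 8, 'b': 1, 'd': 5}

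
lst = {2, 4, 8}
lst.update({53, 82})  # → {2, 4, 8, 53, 82}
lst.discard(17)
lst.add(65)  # {2, 4, 8, 53, 65, 82}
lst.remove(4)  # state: {2, 8, 53, 65, 82}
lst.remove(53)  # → {2, 8, 65, 82}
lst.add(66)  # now {2, 8, 65, 66, 82}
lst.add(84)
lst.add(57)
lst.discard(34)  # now {2, 8, 57, 65, 66, 82, 84}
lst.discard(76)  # {2, 8, 57, 65, 66, 82, 84}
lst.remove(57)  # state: {2, 8, 65, 66, 82, 84}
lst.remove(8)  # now {2, 65, 66, 82, 84}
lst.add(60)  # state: {2, 60, 65, 66, 82, 84}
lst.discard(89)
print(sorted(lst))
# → [2, 60, 65, 66, 82, 84]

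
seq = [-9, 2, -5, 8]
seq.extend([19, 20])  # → [-9, 2, -5, 8, 19, 20]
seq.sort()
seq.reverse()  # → [20, 19, 8, 2, -5, -9]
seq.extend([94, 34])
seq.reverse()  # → [34, 94, -9, -5, 2, 8, 19, 20]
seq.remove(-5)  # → [34, 94, -9, 2, 8, 19, 20]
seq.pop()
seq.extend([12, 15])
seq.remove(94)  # [34, -9, 2, 8, 19, 12, 15]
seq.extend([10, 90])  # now [34, -9, 2, 8, 19, 12, 15, 10, 90]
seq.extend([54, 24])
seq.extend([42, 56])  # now [34, -9, 2, 8, 19, 12, 15, 10, 90, 54, 24, 42, 56]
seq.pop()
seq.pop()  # 42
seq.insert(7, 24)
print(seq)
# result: [34, -9, 2, 8, 19, 12, 15, 24, 10, 90, 54, 24]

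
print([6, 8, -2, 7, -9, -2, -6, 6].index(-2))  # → 2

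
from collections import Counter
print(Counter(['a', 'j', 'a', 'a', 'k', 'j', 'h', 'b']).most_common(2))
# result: [('a', 3), ('j', 2)]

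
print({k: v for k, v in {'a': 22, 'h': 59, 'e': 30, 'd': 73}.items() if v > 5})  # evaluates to {'a': 22, 'h': 59, 'e': 30, 'd': 73}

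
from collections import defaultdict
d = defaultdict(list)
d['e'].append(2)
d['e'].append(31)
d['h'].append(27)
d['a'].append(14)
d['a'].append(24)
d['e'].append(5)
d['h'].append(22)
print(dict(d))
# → {'e': [2, 31, 5], 'h': [27, 22], 'a': [14, 24]}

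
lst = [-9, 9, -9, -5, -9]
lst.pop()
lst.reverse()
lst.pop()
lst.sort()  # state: [-9, -5, 9]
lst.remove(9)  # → [-9, -5]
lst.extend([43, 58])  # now [-9, -5, 43, 58]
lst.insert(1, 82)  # [-9, 82, -5, 43, 58]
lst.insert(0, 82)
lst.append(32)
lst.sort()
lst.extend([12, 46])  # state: [-9, -5, 32, 43, 58, 82, 82, 12, 46]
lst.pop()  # 46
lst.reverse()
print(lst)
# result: [12, 82, 82, 58, 43, 32, -5, -9]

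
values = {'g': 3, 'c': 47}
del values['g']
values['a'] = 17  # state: {'c': 47, 'a': 17}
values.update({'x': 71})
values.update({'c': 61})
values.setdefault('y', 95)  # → 95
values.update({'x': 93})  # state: {'c': 61, 'a': 17, 'x': 93, 'y': 95}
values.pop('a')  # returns 17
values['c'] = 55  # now {'c': 55, 'x': 93, 'y': 95}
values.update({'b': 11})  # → {'c': 55, 'x': 93, 'y': 95, 'b': 11}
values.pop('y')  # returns 95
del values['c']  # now {'x': 93, 'b': 11}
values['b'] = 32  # {'x': 93, 'b': 32}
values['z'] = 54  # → {'x': 93, 'b': 32, 'z': 54}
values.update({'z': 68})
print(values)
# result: {'x': 93, 'b': 32, 'z': 68}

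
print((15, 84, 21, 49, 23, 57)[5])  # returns 57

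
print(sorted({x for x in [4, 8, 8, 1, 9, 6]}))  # [1, 4, 6, 8, 9]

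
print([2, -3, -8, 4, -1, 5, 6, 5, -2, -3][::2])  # [2, -8, -1, 6, -2]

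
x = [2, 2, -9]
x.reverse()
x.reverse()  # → [2, 2, -9]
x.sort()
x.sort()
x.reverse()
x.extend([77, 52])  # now [2, 2, -9, 77, 52]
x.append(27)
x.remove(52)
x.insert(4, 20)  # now [2, 2, -9, 77, 20, 27]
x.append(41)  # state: [2, 2, -9, 77, 20, 27, 41]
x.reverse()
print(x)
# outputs [41, 27, 20, 77, -9, 2, 2]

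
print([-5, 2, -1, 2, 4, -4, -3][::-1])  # [-3, -4, 4, 2, -1, 2, -5]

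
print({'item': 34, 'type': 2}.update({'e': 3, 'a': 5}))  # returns None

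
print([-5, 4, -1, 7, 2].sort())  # None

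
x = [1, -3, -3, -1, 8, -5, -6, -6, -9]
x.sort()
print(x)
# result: [-9, -6, -6, -5, -3, -3, -1, 1, 8]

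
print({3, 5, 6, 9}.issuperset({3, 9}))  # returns True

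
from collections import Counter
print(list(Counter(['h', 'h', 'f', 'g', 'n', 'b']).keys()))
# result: ['h', 'f', 'g', 'n', 'b']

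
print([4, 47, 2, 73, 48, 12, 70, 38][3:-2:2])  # [73, 12]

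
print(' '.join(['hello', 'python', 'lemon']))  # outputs hello python lemon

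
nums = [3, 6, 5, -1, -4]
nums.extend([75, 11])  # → [3, 6, 5, -1, -4, 75, 11]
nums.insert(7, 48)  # [3, 6, 5, -1, -4, 75, 11, 48]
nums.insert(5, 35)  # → [3, 6, 5, -1, -4, 35, 75, 11, 48]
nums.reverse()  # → [48, 11, 75, 35, -4, -1, 5, 6, 3]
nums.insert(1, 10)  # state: [48, 10, 11, 75, 35, -4, -1, 5, 6, 3]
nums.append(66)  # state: [48, 10, 11, 75, 35, -4, -1, 5, 6, 3, 66]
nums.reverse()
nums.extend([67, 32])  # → [66, 3, 6, 5, -1, -4, 35, 75, 11, 10, 48, 67, 32]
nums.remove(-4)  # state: [66, 3, 6, 5, -1, 35, 75, 11, 10, 48, 67, 32]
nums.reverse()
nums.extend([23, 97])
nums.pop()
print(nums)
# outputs [32, 67, 48, 10, 11, 75, 35, -1, 5, 6, 3, 66, 23]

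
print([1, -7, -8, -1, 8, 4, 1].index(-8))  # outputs 2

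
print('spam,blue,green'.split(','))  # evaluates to ['spam', 'blue', 'green']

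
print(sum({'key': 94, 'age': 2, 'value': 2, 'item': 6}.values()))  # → 104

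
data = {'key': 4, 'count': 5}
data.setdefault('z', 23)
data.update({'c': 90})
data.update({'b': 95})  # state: {'key': 4, 'count': 5, 'z': 23, 'c': 90, 'b': 95}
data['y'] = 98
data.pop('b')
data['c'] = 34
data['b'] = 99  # {'key': 4, 'count': 5, 'z': 23, 'c': 34, 'y': 98, 'b': 99}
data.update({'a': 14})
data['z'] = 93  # {'key': 4, 'count': 5, 'z': 93, 'c': 34, 'y': 98, 'b': 99, 'a': 14}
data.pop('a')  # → 14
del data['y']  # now {'key': 4, 'count': 5, 'z': 93, 'c': 34, 'b': 99}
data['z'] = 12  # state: {'key': 4, 'count': 5, 'z': 12, 'c': 34, 'b': 99}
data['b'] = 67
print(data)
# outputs {'key': 4, 'count': 5, 'z': 12, 'c': 34, 'b': 67}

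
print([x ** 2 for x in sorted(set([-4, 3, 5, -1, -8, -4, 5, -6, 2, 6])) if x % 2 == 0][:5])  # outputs [64, 36, 16, 4, 36]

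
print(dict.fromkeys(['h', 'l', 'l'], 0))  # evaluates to {'h': 0, 'l': 0}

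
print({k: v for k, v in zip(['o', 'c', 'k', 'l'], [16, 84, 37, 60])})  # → {'o': 16, 'c': 84, 'k': 37, 'l': 60}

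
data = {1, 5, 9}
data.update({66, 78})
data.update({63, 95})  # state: {1, 5, 9, 63, 66, 78, 95}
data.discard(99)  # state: {1, 5, 9, 63, 66, 78, 95}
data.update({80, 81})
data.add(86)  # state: {1, 5, 9, 63, 66, 78, 80, 81, 86, 95}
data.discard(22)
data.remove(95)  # {1, 5, 9, 63, 66, 78, 80, 81, 86}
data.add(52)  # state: {1, 5, 9, 52, 63, 66, 78, 80, 81, 86}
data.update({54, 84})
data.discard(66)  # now {1, 5, 9, 52, 54, 63, 78, 80, 81, 84, 86}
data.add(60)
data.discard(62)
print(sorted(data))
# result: [1, 5, 9, 52, 54, 60, 63, 78, 80, 81, 84, 86]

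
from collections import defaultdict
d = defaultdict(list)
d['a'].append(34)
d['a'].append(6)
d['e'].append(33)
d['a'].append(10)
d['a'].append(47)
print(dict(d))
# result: {'a': [34, 6, 10, 47], 'e': [33]}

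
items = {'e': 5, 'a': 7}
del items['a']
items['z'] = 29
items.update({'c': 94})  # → {'e': 5, 'z': 29, 'c': 94}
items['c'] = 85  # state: {'e': 5, 'z': 29, 'c': 85}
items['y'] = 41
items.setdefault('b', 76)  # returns 76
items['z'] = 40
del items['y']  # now {'e': 5, 'z': 40, 'c': 85, 'b': 76}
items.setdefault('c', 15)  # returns 85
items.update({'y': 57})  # {'e': 5, 'z': 40, 'c': 85, 'b': 76, 'y': 57}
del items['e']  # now {'z': 40, 'c': 85, 'b': 76, 'y': 57}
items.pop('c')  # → 85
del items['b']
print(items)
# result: {'z': 40, 'y': 57}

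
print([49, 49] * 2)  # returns [49, 49, 49, 49]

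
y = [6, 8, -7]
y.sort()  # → [-7, 6, 8]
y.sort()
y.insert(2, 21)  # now [-7, 6, 21, 8]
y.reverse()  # [8, 21, 6, -7]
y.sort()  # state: [-7, 6, 8, 21]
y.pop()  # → 21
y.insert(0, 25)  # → [25, -7, 6, 8]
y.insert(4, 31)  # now [25, -7, 6, 8, 31]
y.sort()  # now [-7, 6, 8, 25, 31]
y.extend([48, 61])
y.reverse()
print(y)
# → [61, 48, 31, 25, 8, 6, -7]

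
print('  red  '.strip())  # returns red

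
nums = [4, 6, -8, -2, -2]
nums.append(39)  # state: [4, 6, -8, -2, -2, 39]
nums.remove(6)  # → [4, -8, -2, -2, 39]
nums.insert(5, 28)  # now [4, -8, -2, -2, 39, 28]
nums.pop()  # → 28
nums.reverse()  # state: [39, -2, -2, -8, 4]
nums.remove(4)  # [39, -2, -2, -8]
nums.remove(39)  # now [-2, -2, -8]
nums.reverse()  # [-8, -2, -2]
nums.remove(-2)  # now [-8, -2]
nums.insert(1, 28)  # [-8, 28, -2]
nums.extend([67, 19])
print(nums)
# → [-8, 28, -2, 67, 19]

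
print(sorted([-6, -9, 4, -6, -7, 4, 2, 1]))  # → [-9, -7, -6, -6, 1, 2, 4, 4]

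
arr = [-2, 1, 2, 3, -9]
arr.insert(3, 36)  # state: [-2, 1, 2, 36, 3, -9]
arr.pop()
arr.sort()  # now [-2, 1, 2, 3, 36]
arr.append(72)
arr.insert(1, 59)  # [-2, 59, 1, 2, 3, 36, 72]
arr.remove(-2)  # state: [59, 1, 2, 3, 36, 72]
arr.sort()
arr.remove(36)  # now [1, 2, 3, 59, 72]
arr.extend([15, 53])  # [1, 2, 3, 59, 72, 15, 53]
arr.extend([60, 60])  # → [1, 2, 3, 59, 72, 15, 53, 60, 60]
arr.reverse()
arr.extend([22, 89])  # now [60, 60, 53, 15, 72, 59, 3, 2, 1, 22, 89]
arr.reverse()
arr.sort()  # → [1, 2, 3, 15, 22, 53, 59, 60, 60, 72, 89]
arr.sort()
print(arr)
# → [1, 2, 3, 15, 22, 53, 59, 60, 60, 72, 89]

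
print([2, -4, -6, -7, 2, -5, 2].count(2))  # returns 3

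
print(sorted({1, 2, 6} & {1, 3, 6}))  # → [1, 6]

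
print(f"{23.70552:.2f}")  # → 23.71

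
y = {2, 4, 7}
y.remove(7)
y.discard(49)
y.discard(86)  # {2, 4}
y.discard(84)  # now {2, 4}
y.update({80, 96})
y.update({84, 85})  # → {2, 4, 80, 84, 85, 96}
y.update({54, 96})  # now {2, 4, 54, 80, 84, 85, 96}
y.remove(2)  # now {4, 54, 80, 84, 85, 96}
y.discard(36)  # {4, 54, 80, 84, 85, 96}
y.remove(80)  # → {4, 54, 84, 85, 96}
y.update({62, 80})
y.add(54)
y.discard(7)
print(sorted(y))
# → [4, 54, 62, 80, 84, 85, 96]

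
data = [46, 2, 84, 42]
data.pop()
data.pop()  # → 84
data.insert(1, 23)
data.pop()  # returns 2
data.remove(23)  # [46]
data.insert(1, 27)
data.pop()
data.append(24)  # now [46, 24]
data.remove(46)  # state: [24]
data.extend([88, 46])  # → [24, 88, 46]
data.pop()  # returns 46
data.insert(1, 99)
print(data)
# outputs [24, 99, 88]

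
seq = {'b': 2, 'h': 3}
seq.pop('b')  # 2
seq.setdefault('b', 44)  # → 44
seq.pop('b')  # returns 44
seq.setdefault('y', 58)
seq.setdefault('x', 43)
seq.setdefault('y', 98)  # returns 58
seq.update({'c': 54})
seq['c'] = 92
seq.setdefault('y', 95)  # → 58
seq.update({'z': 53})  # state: {'h': 3, 'y': 58, 'x': 43, 'c': 92, 'z': 53}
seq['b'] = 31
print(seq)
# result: {'h': 3, 'y': 58, 'x': 43, 'c': 92, 'z': 53, 'b': 31}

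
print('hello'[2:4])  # ll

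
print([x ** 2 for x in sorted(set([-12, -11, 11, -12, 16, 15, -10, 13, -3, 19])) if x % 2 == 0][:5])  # [144, 100, 256]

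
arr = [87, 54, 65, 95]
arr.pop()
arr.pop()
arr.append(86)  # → [87, 54, 86]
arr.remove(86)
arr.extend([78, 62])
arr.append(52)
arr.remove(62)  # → [87, 54, 78, 52]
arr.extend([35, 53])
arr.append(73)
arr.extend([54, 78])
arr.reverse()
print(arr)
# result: [78, 54, 73, 53, 35, 52, 78, 54, 87]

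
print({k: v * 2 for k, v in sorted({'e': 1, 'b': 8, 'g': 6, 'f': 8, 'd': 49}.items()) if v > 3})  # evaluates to {'b': 16, 'd': 98, 'f': 16, 'g': 12}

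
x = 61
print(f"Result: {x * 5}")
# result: Result: 305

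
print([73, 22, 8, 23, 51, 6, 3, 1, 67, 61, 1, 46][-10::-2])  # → [8, 73]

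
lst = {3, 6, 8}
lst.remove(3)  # {6, 8}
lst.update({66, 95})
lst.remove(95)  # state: {6, 8, 66}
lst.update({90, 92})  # {6, 8, 66, 90, 92}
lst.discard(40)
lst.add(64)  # {6, 8, 64, 66, 90, 92}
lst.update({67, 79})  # {6, 8, 64, 66, 67, 79, 90, 92}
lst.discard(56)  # {6, 8, 64, 66, 67, 79, 90, 92}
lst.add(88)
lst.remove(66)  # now {6, 8, 64, 67, 79, 88, 90, 92}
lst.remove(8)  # {6, 64, 67, 79, 88, 90, 92}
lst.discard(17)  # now {6, 64, 67, 79, 88, 90, 92}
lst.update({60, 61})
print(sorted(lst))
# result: [6, 60, 61, 64, 67, 79, 88, 90, 92]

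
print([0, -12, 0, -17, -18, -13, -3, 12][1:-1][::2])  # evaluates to [-12, -17, -13]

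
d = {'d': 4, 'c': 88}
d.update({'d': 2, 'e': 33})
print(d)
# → {'d': 2, 'c': 88, 'e': 33}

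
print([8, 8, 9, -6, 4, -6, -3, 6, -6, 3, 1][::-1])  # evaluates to [1, 3, -6, 6, -3, -6, 4, -6, 9, 8, 8]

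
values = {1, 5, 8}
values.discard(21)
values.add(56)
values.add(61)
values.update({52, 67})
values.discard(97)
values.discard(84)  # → {1, 5, 8, 52, 56, 61, 67}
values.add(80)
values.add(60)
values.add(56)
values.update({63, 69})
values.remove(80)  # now {1, 5, 8, 52, 56, 60, 61, 63, 67, 69}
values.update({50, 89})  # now {1, 5, 8, 50, 52, 56, 60, 61, 63, 67, 69, 89}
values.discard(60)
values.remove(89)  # {1, 5, 8, 50, 52, 56, 61, 63, 67, 69}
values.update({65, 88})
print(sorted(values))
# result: [1, 5, 8, 50, 52, 56, 61, 63, 65, 67, 69, 88]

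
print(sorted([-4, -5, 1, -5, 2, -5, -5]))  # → [-5, -5, -5, -5, -4, 1, 2]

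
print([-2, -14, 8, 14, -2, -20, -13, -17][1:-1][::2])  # [-14, 14, -20]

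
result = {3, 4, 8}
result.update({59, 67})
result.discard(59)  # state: {3, 4, 8, 67}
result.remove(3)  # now {4, 8, 67}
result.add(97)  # {4, 8, 67, 97}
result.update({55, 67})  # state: {4, 8, 55, 67, 97}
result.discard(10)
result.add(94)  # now {4, 8, 55, 67, 94, 97}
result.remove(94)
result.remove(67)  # {4, 8, 55, 97}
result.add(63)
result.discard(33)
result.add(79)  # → {4, 8, 55, 63, 79, 97}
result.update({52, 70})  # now {4, 8, 52, 55, 63, 70, 79, 97}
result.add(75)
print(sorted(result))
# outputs [4, 8, 52, 55, 63, 70, 75, 79, 97]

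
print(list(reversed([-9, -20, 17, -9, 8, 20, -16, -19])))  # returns [-19, -16, 20, 8, -9, 17, -20, -9]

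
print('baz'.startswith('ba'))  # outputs True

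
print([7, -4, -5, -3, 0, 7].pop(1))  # -4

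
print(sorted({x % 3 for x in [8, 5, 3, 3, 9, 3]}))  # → [0, 2]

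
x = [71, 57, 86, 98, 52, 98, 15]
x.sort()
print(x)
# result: [15, 52, 57, 71, 86, 98, 98]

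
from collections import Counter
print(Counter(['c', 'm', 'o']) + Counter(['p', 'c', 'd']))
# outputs Counter({'c': 2, 'm': 1, 'o': 1, 'p': 1, 'd': 1})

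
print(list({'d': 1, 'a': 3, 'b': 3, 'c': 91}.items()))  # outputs [('d', 1), ('a', 3), ('b', 3), ('c', 91)]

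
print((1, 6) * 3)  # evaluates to (1, 6, 1, 6, 1, 6)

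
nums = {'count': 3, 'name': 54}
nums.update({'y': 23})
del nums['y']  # {'count': 3, 'name': 54}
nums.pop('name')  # 54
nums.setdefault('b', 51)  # 51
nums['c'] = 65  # {'count': 3, 'b': 51, 'c': 65}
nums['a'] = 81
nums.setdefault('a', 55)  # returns 81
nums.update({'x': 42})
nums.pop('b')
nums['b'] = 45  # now {'count': 3, 'c': 65, 'a': 81, 'x': 42, 'b': 45}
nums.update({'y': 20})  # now {'count': 3, 'c': 65, 'a': 81, 'x': 42, 'b': 45, 'y': 20}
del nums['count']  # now {'c': 65, 'a': 81, 'x': 42, 'b': 45, 'y': 20}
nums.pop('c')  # 65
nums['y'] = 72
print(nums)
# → {'a': 81, 'x': 42, 'b': 45, 'y': 72}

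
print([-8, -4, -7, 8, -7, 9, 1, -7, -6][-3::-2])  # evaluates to [1, -7, -7, -8]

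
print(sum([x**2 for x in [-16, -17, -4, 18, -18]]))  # 1209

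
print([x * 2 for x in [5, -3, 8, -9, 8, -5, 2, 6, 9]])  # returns [10, -6, 16, -18, 16, -10, 4, 12, 18]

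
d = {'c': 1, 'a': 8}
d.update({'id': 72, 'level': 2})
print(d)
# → {'c': 1, 'a': 8, 'id': 72, 'level': 2}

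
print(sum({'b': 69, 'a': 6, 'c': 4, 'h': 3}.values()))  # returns 82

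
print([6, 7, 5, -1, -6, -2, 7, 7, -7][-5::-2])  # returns [-6, 5, 6]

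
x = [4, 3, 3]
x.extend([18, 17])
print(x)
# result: [4, 3, 3, 18, 17]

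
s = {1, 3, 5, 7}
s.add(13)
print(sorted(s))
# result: [1, 3, 5, 7, 13]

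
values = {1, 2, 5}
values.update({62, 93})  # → {1, 2, 5, 62, 93}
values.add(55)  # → {1, 2, 5, 55, 62, 93}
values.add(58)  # {1, 2, 5, 55, 58, 62, 93}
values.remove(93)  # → {1, 2, 5, 55, 58, 62}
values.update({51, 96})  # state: {1, 2, 5, 51, 55, 58, 62, 96}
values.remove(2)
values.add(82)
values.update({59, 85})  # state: {1, 5, 51, 55, 58, 59, 62, 82, 85, 96}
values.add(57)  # {1, 5, 51, 55, 57, 58, 59, 62, 82, 85, 96}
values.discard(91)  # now {1, 5, 51, 55, 57, 58, 59, 62, 82, 85, 96}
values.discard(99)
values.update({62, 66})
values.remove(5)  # {1, 51, 55, 57, 58, 59, 62, 66, 82, 85, 96}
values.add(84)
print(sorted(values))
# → [1, 51, 55, 57, 58, 59, 62, 66, 82, 84, 85, 96]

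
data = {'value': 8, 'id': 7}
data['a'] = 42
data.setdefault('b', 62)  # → 62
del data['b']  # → {'value': 8, 'id': 7, 'a': 42}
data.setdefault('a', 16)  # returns 42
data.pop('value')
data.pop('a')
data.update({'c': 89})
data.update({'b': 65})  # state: {'id': 7, 'c': 89, 'b': 65}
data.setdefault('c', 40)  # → 89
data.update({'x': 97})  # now {'id': 7, 'c': 89, 'b': 65, 'x': 97}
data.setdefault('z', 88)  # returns 88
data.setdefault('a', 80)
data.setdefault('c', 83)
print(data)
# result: {'id': 7, 'c': 89, 'b': 65, 'x': 97, 'z': 88, 'a': 80}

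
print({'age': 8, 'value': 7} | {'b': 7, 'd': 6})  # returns {'age': 8, 'value': 7, 'b': 7, 'd': 6}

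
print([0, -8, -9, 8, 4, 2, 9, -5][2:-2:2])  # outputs [-9, 4]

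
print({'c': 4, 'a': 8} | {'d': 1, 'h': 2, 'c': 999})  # {'c': 999, 'a': 8, 'd': 1, 'h': 2}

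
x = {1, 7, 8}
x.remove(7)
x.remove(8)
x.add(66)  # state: {1, 66}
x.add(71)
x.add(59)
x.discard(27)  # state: {1, 59, 66, 71}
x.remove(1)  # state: {59, 66, 71}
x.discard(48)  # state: {59, 66, 71}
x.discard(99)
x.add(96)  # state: {59, 66, 71, 96}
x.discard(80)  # {59, 66, 71, 96}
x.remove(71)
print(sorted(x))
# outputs [59, 66, 96]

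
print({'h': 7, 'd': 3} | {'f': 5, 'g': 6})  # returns {'h': 7, 'd': 3, 'f': 5, 'g': 6}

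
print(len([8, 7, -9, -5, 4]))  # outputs 5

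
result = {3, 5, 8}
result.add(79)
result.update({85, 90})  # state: {3, 5, 8, 79, 85, 90}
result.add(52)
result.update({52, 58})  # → {3, 5, 8, 52, 58, 79, 85, 90}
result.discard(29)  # {3, 5, 8, 52, 58, 79, 85, 90}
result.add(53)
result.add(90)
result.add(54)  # {3, 5, 8, 52, 53, 54, 58, 79, 85, 90}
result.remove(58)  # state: {3, 5, 8, 52, 53, 54, 79, 85, 90}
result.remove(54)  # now {3, 5, 8, 52, 53, 79, 85, 90}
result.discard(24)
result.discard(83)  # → {3, 5, 8, 52, 53, 79, 85, 90}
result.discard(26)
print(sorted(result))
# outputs [3, 5, 8, 52, 53, 79, 85, 90]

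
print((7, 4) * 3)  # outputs (7, 4, 7, 4, 7, 4)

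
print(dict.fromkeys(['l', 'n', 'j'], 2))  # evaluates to {'l': 2, 'n': 2, 'j': 2}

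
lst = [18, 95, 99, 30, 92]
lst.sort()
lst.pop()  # 99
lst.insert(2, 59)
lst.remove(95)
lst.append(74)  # [18, 30, 59, 92, 74]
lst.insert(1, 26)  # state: [18, 26, 30, 59, 92, 74]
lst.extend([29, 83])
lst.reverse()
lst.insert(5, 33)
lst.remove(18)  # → [83, 29, 74, 92, 59, 33, 30, 26]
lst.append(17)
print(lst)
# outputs [83, 29, 74, 92, 59, 33, 30, 26, 17]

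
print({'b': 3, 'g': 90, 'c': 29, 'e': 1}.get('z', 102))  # 102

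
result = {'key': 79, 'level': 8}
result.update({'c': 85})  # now {'key': 79, 'level': 8, 'c': 85}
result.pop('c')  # 85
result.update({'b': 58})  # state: {'key': 79, 'level': 8, 'b': 58}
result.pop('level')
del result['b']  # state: {'key': 79}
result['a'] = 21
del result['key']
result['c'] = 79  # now {'a': 21, 'c': 79}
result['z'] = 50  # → {'a': 21, 'c': 79, 'z': 50}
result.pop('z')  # 50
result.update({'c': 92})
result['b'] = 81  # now {'a': 21, 'c': 92, 'b': 81}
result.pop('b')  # 81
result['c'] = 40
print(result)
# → {'a': 21, 'c': 40}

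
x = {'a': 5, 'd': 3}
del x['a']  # {'d': 3}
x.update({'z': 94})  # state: {'d': 3, 'z': 94}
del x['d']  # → {'z': 94}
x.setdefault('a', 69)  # 69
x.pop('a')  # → 69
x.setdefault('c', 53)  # 53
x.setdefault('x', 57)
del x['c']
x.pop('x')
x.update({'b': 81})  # {'z': 94, 'b': 81}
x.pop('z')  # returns 94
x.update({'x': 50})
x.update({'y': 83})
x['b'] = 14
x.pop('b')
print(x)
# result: {'x': 50, 'y': 83}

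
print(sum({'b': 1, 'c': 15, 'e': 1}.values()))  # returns 17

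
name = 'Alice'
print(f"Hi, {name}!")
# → Hi, Alice!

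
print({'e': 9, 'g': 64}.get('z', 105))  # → 105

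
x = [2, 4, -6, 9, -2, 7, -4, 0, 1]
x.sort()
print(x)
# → [-6, -4, -2, 0, 1, 2, 4, 7, 9]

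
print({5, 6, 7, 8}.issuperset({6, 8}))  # True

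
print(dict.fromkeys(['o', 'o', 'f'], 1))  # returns {'o': 1, 'f': 1}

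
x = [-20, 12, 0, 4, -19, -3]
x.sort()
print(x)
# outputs [-20, -19, -3, 0, 4, 12]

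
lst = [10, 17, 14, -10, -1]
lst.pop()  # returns -1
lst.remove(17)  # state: [10, 14, -10]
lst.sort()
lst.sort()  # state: [-10, 10, 14]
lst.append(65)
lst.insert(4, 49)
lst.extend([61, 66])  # [-10, 10, 14, 65, 49, 61, 66]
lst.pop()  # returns 66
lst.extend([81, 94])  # [-10, 10, 14, 65, 49, 61, 81, 94]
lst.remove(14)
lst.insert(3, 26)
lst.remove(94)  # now [-10, 10, 65, 26, 49, 61, 81]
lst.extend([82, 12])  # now [-10, 10, 65, 26, 49, 61, 81, 82, 12]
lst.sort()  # [-10, 10, 12, 26, 49, 61, 65, 81, 82]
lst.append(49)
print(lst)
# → [-10, 10, 12, 26, 49, 61, 65, 81, 82, 49]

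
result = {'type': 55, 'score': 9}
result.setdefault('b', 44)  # 44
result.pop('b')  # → 44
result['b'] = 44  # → {'type': 55, 'score': 9, 'b': 44}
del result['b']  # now {'type': 55, 'score': 9}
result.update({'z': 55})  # {'type': 55, 'score': 9, 'z': 55}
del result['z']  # {'type': 55, 'score': 9}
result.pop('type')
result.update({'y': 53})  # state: {'score': 9, 'y': 53}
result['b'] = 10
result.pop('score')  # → 9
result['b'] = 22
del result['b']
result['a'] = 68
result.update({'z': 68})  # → {'y': 53, 'a': 68, 'z': 68}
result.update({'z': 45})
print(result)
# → {'y': 53, 'a': 68, 'z': 45}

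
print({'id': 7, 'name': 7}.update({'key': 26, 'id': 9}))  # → None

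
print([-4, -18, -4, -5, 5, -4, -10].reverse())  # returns None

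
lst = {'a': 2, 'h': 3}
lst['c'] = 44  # {'a': 2, 'h': 3, 'c': 44}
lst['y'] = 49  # {'a': 2, 'h': 3, 'c': 44, 'y': 49}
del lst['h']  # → {'a': 2, 'c': 44, 'y': 49}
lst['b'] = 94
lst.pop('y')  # 49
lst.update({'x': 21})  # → {'a': 2, 'c': 44, 'b': 94, 'x': 21}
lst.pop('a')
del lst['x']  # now {'c': 44, 'b': 94}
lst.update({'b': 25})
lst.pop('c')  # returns 44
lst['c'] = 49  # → {'b': 25, 'c': 49}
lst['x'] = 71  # {'b': 25, 'c': 49, 'x': 71}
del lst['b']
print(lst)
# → {'c': 49, 'x': 71}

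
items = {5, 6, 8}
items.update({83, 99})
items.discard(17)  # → {5, 6, 8, 83, 99}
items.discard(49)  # {5, 6, 8, 83, 99}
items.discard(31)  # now {5, 6, 8, 83, 99}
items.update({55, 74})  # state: {5, 6, 8, 55, 74, 83, 99}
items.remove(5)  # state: {6, 8, 55, 74, 83, 99}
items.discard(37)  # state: {6, 8, 55, 74, 83, 99}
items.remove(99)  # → {6, 8, 55, 74, 83}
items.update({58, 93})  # {6, 8, 55, 58, 74, 83, 93}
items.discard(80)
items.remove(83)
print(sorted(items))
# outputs [6, 8, 55, 58, 74, 93]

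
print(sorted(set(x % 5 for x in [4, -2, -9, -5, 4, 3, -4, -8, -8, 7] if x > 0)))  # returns [2, 3, 4]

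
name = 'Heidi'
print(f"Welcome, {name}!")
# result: Welcome, Heidi!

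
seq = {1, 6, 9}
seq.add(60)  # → {1, 6, 9, 60}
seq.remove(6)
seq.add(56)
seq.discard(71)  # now {1, 9, 56, 60}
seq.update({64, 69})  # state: {1, 9, 56, 60, 64, 69}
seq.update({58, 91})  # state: {1, 9, 56, 58, 60, 64, 69, 91}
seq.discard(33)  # {1, 9, 56, 58, 60, 64, 69, 91}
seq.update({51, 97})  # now {1, 9, 51, 56, 58, 60, 64, 69, 91, 97}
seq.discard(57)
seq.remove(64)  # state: {1, 9, 51, 56, 58, 60, 69, 91, 97}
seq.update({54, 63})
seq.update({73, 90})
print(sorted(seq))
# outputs [1, 9, 51, 54, 56, 58, 60, 63, 69, 73, 90, 91, 97]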